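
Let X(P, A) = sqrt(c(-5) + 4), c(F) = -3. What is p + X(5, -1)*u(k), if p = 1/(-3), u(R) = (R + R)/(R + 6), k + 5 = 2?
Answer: -7/3 ≈ -2.3333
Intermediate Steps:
k = -3 (k = -5 + 2 = -3)
u(R) = 2*R/(6 + R) (u(R) = (2*R)/(6 + R) = 2*R/(6 + R))
p = -1/3 ≈ -0.33333
X(P, A) = 1 (X(P, A) = sqrt(-3 + 4) = sqrt(1) = 1)
p + X(5, -1)*u(k) = -1/3 + 1*(2*(-3)/(6 - 3)) = -1/3 + 1*(2*(-3)/3) = -1/3 + 1*(2*(-3)*(1/3)) = -1/3 + 1*(-2) = -1/3 - 2 = -7/3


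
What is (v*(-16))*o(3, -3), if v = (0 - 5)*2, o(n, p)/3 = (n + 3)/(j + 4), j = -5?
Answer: -2880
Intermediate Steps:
o(n, p) = -9 - 3*n (o(n, p) = 3*((n + 3)/(-5 + 4)) = 3*((3 + n)/(-1)) = 3*((3 + n)*(-1)) = 3*(-3 - n) = -9 - 3*n)
v = -10 (v = -5*2 = -10)
(v*(-16))*o(3, -3) = (-10*(-16))*(-9 - 3*3) = 160*(-9 - 9) = 160*(-18) = -2880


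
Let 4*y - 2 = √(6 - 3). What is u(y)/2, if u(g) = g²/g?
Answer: ¼ + √3/8 ≈ 0.46651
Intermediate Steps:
y = ½ + √3/4 (y = ½ + √(6 - 3)/4 = ½ + √3/4 ≈ 0.93301)
u(g) = g
u(y)/2 = (½ + √3/4)/2 = (½ + √3/4)*(½) = ¼ + √3/8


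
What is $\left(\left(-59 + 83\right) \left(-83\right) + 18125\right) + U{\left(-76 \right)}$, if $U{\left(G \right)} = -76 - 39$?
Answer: $16018$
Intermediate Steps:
$U{\left(G \right)} = -115$
$\left(\left(-59 + 83\right) \left(-83\right) + 18125\right) + U{\left(-76 \right)} = \left(\left(-59 + 83\right) \left(-83\right) + 18125\right) - 115 = \left(24 \left(-83\right) + 18125\right) - 115 = \left(-1992 + 18125\right) - 115 = 16133 - 115 = 16018$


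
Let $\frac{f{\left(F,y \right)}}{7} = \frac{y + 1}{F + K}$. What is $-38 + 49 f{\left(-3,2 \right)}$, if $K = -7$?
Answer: $- \frac{1409}{10} \approx -140.9$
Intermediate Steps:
$f{\left(F,y \right)} = \frac{7 \left(1 + y\right)}{-7 + F}$ ($f{\left(F,y \right)} = 7 \frac{y + 1}{F - 7} = 7 \frac{1 + y}{-7 + F} = \frac{7 \left(1 + y\right)}{-7 + F}$)
$-38 + 49 f{\left(-3,2 \right)} = -38 + 49 \frac{7 \left(1 + 2\right)}{-7 - 3} = -38 + 49 \cdot 7 \frac{1}{-10} \cdot 3 = -38 + 49 \cdot 7 \left(- \frac{1}{10}\right) 3 = -38 + 49 \left(- \frac{21}{10}\right) = -38 - \frac{1029}{10} = - \frac{1409}{10}$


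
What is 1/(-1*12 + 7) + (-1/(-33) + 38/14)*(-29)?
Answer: -92161/1155 ≈ -79.793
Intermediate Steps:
1/(-1*12 + 7) + (-1/(-33) + 38/14)*(-29) = 1/(-12 + 7) + (-1*(-1/33) + 38*(1/14))*(-29) = 1/(-5) + (1/33 + 19/7)*(-29) = -1/5 + (634/231)*(-29) = -1/5 - 18386/231 = -92161/1155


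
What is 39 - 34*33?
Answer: -1083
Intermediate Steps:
39 - 34*33 = 39 - 1122 = -1083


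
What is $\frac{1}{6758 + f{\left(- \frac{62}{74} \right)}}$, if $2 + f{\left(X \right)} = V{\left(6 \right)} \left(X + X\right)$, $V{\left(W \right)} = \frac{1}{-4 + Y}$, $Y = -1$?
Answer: $\frac{185}{1249922} \approx 0.00014801$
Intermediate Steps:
$V{\left(W \right)} = - \frac{1}{5}$ ($V{\left(W \right)} = \frac{1}{-4 - 1} = \frac{1}{-5} = - \frac{1}{5}$)
$f{\left(X \right)} = -2 - \frac{2 X}{5}$ ($f{\left(X \right)} = -2 - \frac{X + X}{5} = -2 - \frac{2 X}{5}$)
$\frac{1}{6758 + f{\left(- \frac{62}{74} \right)}} = \frac{1}{6758 - \left(2 + \frac{2 \left(- \frac{62}{74}\right)}{5}\right)} = \frac{1}{6758 - \left(2 + \frac{2 \left(\left(-62\right) \frac{1}{74}\right)}{5}\right)} = \frac{1}{6758 - \frac{308}{185}} = \frac{1}{\frac{1249922}{185}} = \frac{185}{1249922}$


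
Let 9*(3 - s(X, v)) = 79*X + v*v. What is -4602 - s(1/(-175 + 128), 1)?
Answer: -1947947/423 ≈ -4605.1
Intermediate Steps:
s(X, v) = 3 - 79*X/9 - v²/9 (s(X, v) = 3 - (79*X + v*v)/9 = 3 - (79*X + v²)/9 = 3 - (v² + 79*X)/9 = 3 + (-79*X/9 - v²/9) = 3 - 79*X/9 - v²/9)
-4602 - s(1/(-175 + 128), 1) = -4602 - (3 - 79/(9*(-175 + 128)) - ⅑*1²) = -4602 - (3 - 79/9/(-47) - ⅑*1) = -4602 - (3 - 79/9*(-1/47) - ⅑) = -4602 - (3 + 79/423 - ⅑) = -4602 - 1*1301/423 = -4602 - 1301/423 = -1947947/423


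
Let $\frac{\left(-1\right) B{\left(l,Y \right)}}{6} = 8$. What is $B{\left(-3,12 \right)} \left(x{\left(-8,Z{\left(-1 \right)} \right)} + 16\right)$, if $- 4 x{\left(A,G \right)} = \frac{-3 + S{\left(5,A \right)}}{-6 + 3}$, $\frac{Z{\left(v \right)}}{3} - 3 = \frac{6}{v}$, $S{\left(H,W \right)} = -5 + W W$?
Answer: $-992$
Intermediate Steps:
$S{\left(H,W \right)} = -5 + W^{2}$
$B{\left(l,Y \right)} = -48$ ($B{\left(l,Y \right)} = \left(-6\right) 8 = -48$)
$Z{\left(v \right)} = 9 + \frac{18}{v}$ ($Z{\left(v \right)} = 9 + 3 \frac{6}{v} = 9 + \frac{18}{v}$)
$x{\left(A,G \right)} = - \frac{2}{3} + \frac{A^{2}}{12}$ ($x{\left(A,G \right)} = - \frac{\left(-3 + \left(-5 + A^{2}\right)\right) \frac{1}{-6 + 3}}{4} = - \frac{\left(-8 + A^{2}\right) \frac{1}{-3}}{4} = - \frac{\left(-8 + A^{2}\right) \left(- \frac{1}{3}\right)}{4} = - \frac{\frac{8}{3} - \frac{A^{2}}{3}}{4} = - \frac{2}{3} + \frac{A^{2}}{12}$)
$B{\left(-3,12 \right)} \left(x{\left(-8,Z{\left(-1 \right)} \right)} + 16\right) = - 48 \left(\left(- \frac{2}{3} + \frac{\left(-8\right)^{2}}{12}\right) + 16\right) = - 48 \left(\left(- \frac{2}{3} + \frac{1}{12} \cdot 64\right) + 16\right) = - 48 \left(\left(- \frac{2}{3} + \frac{16}{3}\right) + 16\right) = - 48 \left(\frac{14}{3} + 16\right) = \left(-48\right) \frac{62}{3} = -992$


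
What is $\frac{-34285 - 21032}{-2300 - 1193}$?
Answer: $\frac{55317}{3493} \approx 15.837$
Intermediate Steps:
$\frac{-34285 - 21032}{-2300 - 1193} = - \frac{55317}{-3493} = \left(-55317\right) \left(- \frac{1}{3493}\right) = \frac{55317}{3493}$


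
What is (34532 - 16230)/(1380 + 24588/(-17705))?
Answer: 162018455/12204156 ≈ 13.276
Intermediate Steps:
(34532 - 16230)/(1380 + 24588/(-17705)) = 18302/(1380 + 24588*(-1/17705)) = 18302/(1380 - 24588/17705) = 18302/(24408312/17705) = 18302*(17705/24408312) = 162018455/12204156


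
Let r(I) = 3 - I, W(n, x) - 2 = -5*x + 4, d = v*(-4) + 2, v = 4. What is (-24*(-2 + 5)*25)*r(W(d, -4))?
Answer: 41400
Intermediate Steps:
d = -14 (d = 4*(-4) + 2 = -16 + 2 = -14)
W(n, x) = 6 - 5*x (W(n, x) = 2 + (-5*x + 4) = 2 + (4 - 5*x) = 6 - 5*x)
(-24*(-2 + 5)*25)*r(W(d, -4)) = (-24*(-2 + 5)*25)*(3 - (6 - 5*(-4))) = (-24*3*25)*(3 - (6 + 20)) = (-6*12*25)*(3 - 1*26) = (-72*25)*(3 - 26) = -1800*(-23) = 41400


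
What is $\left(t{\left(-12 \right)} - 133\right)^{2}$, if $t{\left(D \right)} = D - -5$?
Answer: $19600$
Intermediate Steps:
$t{\left(D \right)} = 5 + D$ ($t{\left(D \right)} = D + 5 = 5 + D$)
$\left(t{\left(-12 \right)} - 133\right)^{2} = \left(\left(5 - 12\right) - 133\right)^{2} = \left(-7 - 133\right)^{2} = \left(-140\right)^{2} = 19600$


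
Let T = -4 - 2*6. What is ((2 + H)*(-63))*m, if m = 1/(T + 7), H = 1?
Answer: 21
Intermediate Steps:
T = -16 (T = -4 - 12 = -16)
m = -⅑ (m = 1/(-16 + 7) = 1/(-9) = -⅑ ≈ -0.11111)
((2 + H)*(-63))*m = ((2 + 1)*(-63))*(-⅑) = (3*(-63))*(-⅑) = -189*(-⅑) = 21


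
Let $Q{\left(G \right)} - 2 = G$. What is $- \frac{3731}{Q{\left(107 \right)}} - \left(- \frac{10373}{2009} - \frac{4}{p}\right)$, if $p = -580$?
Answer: $- \frac{22515431}{774445} \approx -29.073$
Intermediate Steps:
$Q{\left(G \right)} = 2 + G$
$- \frac{3731}{Q{\left(107 \right)}} - \left(- \frac{10373}{2009} - \frac{4}{p}\right) = - \frac{3731}{2 + 107} - \left(- \frac{10373}{2009} - \frac{4}{-580}\right) = - \frac{3731}{109} - \left(\left(-10373\right) \frac{1}{2009} - - \frac{1}{145}\right) = \left(-3731\right) \frac{1}{109} - \left(- \frac{253}{49} + \frac{1}{145}\right) = - \frac{3731}{109} - - \frac{36636}{7105} = - \frac{3731}{109} + \frac{36636}{7105} = - \frac{22515431}{774445}$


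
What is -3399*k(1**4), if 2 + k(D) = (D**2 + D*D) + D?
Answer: -3399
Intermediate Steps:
k(D) = -2 + D + 2*D**2 (k(D) = -2 + ((D**2 + D*D) + D) = -2 + ((D**2 + D**2) + D) = -2 + (2*D**2 + D) = -2 + (D + 2*D**2) = -2 + D + 2*D**2)
-3399*k(1**4) = -3399*(-2 + 1**4 + 2*(1**4)**2) = -3399*(-2 + 1 + 2*1**2) = -3399*(-2 + 1 + 2*1) = -3399*(-2 + 1 + 2) = -3399*1 = -3399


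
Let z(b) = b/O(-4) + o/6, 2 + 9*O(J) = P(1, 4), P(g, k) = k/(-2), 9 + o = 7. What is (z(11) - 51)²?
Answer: 833569/144 ≈ 5788.7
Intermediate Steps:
o = -2 (o = -9 + 7 = -2)
P(g, k) = -k/2 (P(g, k) = k*(-½) = -k/2)
O(J) = -4/9 (O(J) = -2/9 + (-½*4)/9 = -2/9 + (⅑)*(-2) = -2/9 - 2/9 = -4/9)
z(b) = -⅓ - 9*b/4 (z(b) = b/(-4/9) - 2/6 = b*(-9/4) - 2*⅙ = -9*b/4 - ⅓ = -⅓ - 9*b/4)
(z(11) - 51)² = ((-⅓ - 9/4*11) - 51)² = ((-⅓ - 99/4) - 51)² = (-301/12 - 51)² = (-913/12)² = 833569/144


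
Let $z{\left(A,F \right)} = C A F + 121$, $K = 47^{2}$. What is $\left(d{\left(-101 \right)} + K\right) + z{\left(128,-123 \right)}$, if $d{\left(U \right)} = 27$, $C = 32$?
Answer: $-501451$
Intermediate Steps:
$K = 2209$
$z{\left(A,F \right)} = 121 + 32 A F$ ($z{\left(A,F \right)} = 32 A F + 121 = 121 + 32 A F$)
$\left(d{\left(-101 \right)} + K\right) + z{\left(128,-123 \right)} = \left(27 + 2209\right) + \left(121 + 32 \cdot 128 \left(-123\right)\right) = 2236 + \left(121 - 503808\right) = 2236 - 503687 = -501451$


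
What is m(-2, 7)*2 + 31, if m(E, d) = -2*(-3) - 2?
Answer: 39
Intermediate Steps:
m(E, d) = 4 (m(E, d) = 6 - 2 = 4)
m(-2, 7)*2 + 31 = 4*2 + 31 = 8 + 31 = 39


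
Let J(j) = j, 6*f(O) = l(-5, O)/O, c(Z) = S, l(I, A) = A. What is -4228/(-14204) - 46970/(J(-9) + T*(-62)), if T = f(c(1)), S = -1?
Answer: 250216358/102979 ≈ 2429.8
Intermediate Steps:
c(Z) = -1
f(O) = 1/6 (f(O) = (O/O)/6 = (1/6)*1 = 1/6)
T = 1/6 ≈ 0.16667
-4228/(-14204) - 46970/(J(-9) + T*(-62)) = -4228/(-14204) - 46970/(-9 + (1/6)*(-62)) = -4228*(-1/14204) - 46970/(-9 - 31/3) = 1057/3551 - 46970/(-58/3) = 1057/3551 - 46970*(-3/58) = 1057/3551 + 70455/29 = 250216358/102979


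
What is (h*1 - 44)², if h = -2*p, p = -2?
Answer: 1600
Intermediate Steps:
h = 4 (h = -2*(-2) = 4)
(h*1 - 44)² = (4*1 - 44)² = (4 - 44)² = (-40)² = 1600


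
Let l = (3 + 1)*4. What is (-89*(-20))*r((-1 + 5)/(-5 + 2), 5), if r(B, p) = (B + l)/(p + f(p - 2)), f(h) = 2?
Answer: 78320/21 ≈ 3729.5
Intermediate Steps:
l = 16 (l = 4*4 = 16)
r(B, p) = (16 + B)/(2 + p) (r(B, p) = (B + 16)/(p + 2) = (16 + B)/(2 + p))
(-89*(-20))*r((-1 + 5)/(-5 + 2), 5) = (-89*(-20))*((16 + (-1 + 5)/(-5 + 2))/(2 + 5)) = 1780*((16 + 4/(-3))/7) = 1780*((16 + 4*(-⅓))/7) = 1780*((16 - 4/3)/7) = 1780*((⅐)*(44/3)) = 1780*(44/21) = 78320/21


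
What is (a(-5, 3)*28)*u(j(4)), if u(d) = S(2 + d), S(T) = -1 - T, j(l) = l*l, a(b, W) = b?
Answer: 2660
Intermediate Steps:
j(l) = l²
u(d) = -3 - d (u(d) = -1 - (2 + d) = -1 + (-2 - d) = -3 - d)
(a(-5, 3)*28)*u(j(4)) = (-5*28)*(-3 - 1*4²) = -140*(-3 - 1*16) = -140*(-3 - 16) = -140*(-19) = 2660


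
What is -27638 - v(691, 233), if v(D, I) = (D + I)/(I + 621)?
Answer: -1685984/61 ≈ -27639.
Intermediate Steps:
v(D, I) = (D + I)/(621 + I)
-27638 - v(691, 233) = -27638 - (691 + 233)/(621 + 233) = -27638 - 924/854 = -27638 - 1*66/61 = -27638 - 66/61 = -1685984/61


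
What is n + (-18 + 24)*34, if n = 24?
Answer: 228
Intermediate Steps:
n + (-18 + 24)*34 = 24 + (-18 + 24)*34 = 24 + 6*34 = 24 + 204 = 228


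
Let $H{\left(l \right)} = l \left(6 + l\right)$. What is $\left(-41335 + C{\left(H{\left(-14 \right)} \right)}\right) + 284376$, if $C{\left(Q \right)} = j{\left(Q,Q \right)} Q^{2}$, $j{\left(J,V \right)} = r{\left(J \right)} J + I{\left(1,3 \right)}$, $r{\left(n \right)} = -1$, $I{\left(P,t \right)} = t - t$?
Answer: $-1161887$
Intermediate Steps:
$I{\left(P,t \right)} = 0$
$j{\left(J,V \right)} = - J$ ($j{\left(J,V \right)} = - J + 0 = - J$)
$C{\left(Q \right)} = - Q^{3}$ ($C{\left(Q \right)} = - Q Q^{2} = - Q^{3}$)
$\left(-41335 + C{\left(H{\left(-14 \right)} \right)}\right) + 284376 = \left(-41335 - \left(- 14 \left(6 - 14\right)\right)^{3}\right) + 284376 = \left(-41335 - \left(\left(-14\right) \left(-8\right)\right)^{3}\right) + 284376 = \left(-41335 - 112^{3}\right) + 284376 = \left(-41335 - 1404928\right) + 284376 = -1446263 + 284376 = -1161887$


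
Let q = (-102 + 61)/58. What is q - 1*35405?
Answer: -2053531/58 ≈ -35406.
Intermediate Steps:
q = -41/58 (q = -41*1/58 = -41/58 ≈ -0.70690)
q - 1*35405 = -41/58 - 1*35405 = -41/58 - 35405 = -2053531/58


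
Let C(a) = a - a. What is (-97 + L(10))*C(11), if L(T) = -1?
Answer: 0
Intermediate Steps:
C(a) = 0
(-97 + L(10))*C(11) = (-97 - 1)*0 = -98*0 = 0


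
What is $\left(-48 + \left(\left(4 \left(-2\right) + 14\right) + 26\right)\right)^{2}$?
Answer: $256$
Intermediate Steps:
$\left(-48 + \left(\left(4 \left(-2\right) + 14\right) + 26\right)\right)^{2} = \left(-48 + \left(\left(-8 + 14\right) + 26\right)\right)^{2} = \left(-48 + \left(6 + 26\right)\right)^{2} = \left(-48 + 32\right)^{2} = \left(-16\right)^{2} = 256$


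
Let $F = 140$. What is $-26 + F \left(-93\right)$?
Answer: $-13046$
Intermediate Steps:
$-26 + F \left(-93\right) = -26 + 140 \left(-93\right) = -26 - 13020 = -13046$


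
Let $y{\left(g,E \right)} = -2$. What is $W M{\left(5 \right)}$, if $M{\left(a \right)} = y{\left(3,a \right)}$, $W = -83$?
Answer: $166$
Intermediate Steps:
$M{\left(a \right)} = -2$
$W M{\left(5 \right)} = \left(-83\right) \left(-2\right) = 166$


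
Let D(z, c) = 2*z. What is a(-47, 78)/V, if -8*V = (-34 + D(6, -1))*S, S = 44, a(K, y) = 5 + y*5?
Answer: 395/121 ≈ 3.2645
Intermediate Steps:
a(K, y) = 5 + 5*y
V = 121 (V = -(-34 + 2*6)*44/8 = -(-34 + 12)*44/8 = -(-11)*44/4 = -⅛*(-968) = 121)
a(-47, 78)/V = (5 + 5*78)/121 = (5 + 390)*(1/121) = 395*(1/121) = 395/121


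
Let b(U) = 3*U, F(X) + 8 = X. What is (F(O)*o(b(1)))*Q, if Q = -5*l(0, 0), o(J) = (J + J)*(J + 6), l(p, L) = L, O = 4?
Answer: 0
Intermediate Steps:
F(X) = -8 + X
o(J) = 2*J*(6 + J) (o(J) = (2*J)*(6 + J) = 2*J*(6 + J))
Q = 0 (Q = -5*0 = 0)
(F(O)*o(b(1)))*Q = ((-8 + 4)*(2*(3*1)*(6 + 3*1)))*0 = -8*3*(6 + 3)*0 = -8*3*9*0 = -4*54*0 = -216*0 = 0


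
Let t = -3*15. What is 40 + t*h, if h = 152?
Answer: -6800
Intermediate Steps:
t = -45
40 + t*h = 40 - 45*152 = 40 - 6840 = -6800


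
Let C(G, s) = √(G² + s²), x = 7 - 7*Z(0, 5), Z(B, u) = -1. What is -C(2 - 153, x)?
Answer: -√22997 ≈ -151.65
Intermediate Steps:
x = 14 (x = 7 - 7*(-1) = 7 + 7 = 14)
-C(2 - 153, x) = -√((2 - 153)² + 14²) = -√((-151)² + 196) = -√(22801 + 196) = -√22997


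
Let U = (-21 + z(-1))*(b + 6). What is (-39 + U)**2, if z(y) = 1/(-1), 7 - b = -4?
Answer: 170569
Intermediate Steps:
b = 11 (b = 7 - 1*(-4) = 7 + 4 = 11)
z(y) = -1 (z(y) = 1*(-1) = -1)
U = -374 (U = (-21 - 1)*(11 + 6) = -22*17 = -374)
(-39 + U)**2 = (-39 - 374)**2 = (-413)**2 = 170569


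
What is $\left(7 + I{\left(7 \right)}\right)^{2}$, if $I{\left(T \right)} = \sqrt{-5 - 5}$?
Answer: $\left(7 + i \sqrt{10}\right)^{2} \approx 39.0 + 44.272 i$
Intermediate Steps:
$I{\left(T \right)} = i \sqrt{10}$ ($I{\left(T \right)} = \sqrt{-10} = i \sqrt{10}$)
$\left(7 + I{\left(7 \right)}\right)^{2} = \left(7 + i \sqrt{10}\right)^{2}$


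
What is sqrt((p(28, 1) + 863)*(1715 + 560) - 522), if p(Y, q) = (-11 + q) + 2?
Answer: 3*sqrt(216067) ≈ 1394.5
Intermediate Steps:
p(Y, q) = -9 + q
sqrt((p(28, 1) + 863)*(1715 + 560) - 522) = sqrt(((-9 + 1) + 863)*(1715 + 560) - 522) = sqrt((-8 + 863)*2275 - 522) = sqrt(855*2275 - 522) = sqrt(1945125 - 522) = sqrt(1944603) = 3*sqrt(216067)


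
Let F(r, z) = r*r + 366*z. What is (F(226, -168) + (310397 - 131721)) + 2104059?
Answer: 2272323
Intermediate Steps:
F(r, z) = r² + 366*z
(F(226, -168) + (310397 - 131721)) + 2104059 = ((226² + 366*(-168)) + (310397 - 131721)) + 2104059 = ((51076 - 61488) + 178676) + 2104059 = (-10412 + 178676) + 2104059 = 168264 + 2104059 = 2272323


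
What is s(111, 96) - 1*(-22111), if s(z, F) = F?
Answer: 22207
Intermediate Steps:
s(111, 96) - 1*(-22111) = 96 - 1*(-22111) = 96 + 22111 = 22207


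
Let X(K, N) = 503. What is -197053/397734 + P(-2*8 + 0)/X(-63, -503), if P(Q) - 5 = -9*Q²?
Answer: -1013508125/200060202 ≈ -5.0660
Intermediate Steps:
P(Q) = 5 - 9*Q²
-197053/397734 + P(-2*8 + 0)/X(-63, -503) = -197053/397734 + (5 - 9*(-2*8 + 0)²)/503 = -197053*1/397734 + (5 - 9*(-16 + 0)²)*(1/503) = -197053/397734 + (5 - 9*(-16)²)*(1/503) = -197053/397734 + (5 - 9*256)*(1/503) = -197053/397734 + (5 - 2304)*(1/503) = -197053/397734 - 2299*1/503 = -197053/397734 - 2299/503 = -1013508125/200060202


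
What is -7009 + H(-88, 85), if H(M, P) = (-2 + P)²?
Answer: -120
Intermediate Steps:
-7009 + H(-88, 85) = -7009 + (-2 + 85)² = -7009 + 83² = -7009 + 6889 = -120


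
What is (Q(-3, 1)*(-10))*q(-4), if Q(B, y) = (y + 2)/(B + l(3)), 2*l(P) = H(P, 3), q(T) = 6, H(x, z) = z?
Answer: 120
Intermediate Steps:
l(P) = 3/2 (l(P) = (1/2)*3 = 3/2)
Q(B, y) = (2 + y)/(3/2 + B) (Q(B, y) = (y + 2)/(B + 3/2) = (2 + y)/(3/2 + B))
(Q(-3, 1)*(-10))*q(-4) = ((2*(2 + 1)/(3 + 2*(-3)))*(-10))*6 = ((2*3/(3 - 6))*(-10))*6 = ((2*3/(-3))*(-10))*6 = ((2*(-1/3)*3)*(-10))*6 = -2*(-10)*6 = 20*6 = 120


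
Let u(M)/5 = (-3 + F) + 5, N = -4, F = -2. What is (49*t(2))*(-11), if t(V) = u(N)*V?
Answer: 0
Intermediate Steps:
u(M) = 0 (u(M) = 5*((-3 - 2) + 5) = 5*(-5 + 5) = 5*0 = 0)
t(V) = 0 (t(V) = 0*V = 0)
(49*t(2))*(-11) = (49*0)*(-11) = 0*(-11) = 0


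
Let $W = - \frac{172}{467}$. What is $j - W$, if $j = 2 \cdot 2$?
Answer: $\frac{2040}{467} \approx 4.3683$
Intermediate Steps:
$W = - \frac{172}{467}$ ($W = \left(-172\right) \frac{1}{467} = - \frac{172}{467} \approx -0.36831$)
$j = 4$
$j - W = 4 - - \frac{172}{467} = 4 + \frac{172}{467} = \frac{2040}{467}$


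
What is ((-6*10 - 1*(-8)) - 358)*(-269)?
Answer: 110290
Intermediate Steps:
((-6*10 - 1*(-8)) - 358)*(-269) = ((-60 + 8) - 358)*(-269) = (-52 - 358)*(-269) = -410*(-269) = 110290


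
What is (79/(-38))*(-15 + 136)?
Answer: -9559/38 ≈ -251.55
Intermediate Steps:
(79/(-38))*(-15 + 136) = (79*(-1/38))*121 = -79/38*121 = -9559/38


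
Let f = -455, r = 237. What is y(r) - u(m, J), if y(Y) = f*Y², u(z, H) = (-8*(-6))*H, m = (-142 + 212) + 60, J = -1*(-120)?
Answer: -25562655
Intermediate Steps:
J = 120
m = 130 (m = 70 + 60 = 130)
u(z, H) = 48*H
y(Y) = -455*Y²
y(r) - u(m, J) = -455*237² - 48*120 = -455*56169 - 1*5760 = -25556895 - 5760 = -25562655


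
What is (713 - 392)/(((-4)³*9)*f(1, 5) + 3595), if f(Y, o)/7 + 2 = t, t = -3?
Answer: 321/23755 ≈ 0.013513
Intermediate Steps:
f(Y, o) = -35 (f(Y, o) = -14 + 7*(-3) = -14 - 21 = -35)
(713 - 392)/(((-4)³*9)*f(1, 5) + 3595) = (713 - 392)/(((-4)³*9)*(-35) + 3595) = 321/(-64*9*(-35) + 3595) = 321/(-576*(-35) + 3595) = 321/(20160 + 3595) = 321/23755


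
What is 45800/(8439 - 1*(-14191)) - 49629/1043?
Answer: -107533487/2360309 ≈ -45.559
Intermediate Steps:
45800/(8439 - 1*(-14191)) - 49629/1043 = 45800/(8439 + 14191) - 49629*1/1043 = 45800/22630 - 49629/1043 = 45800*(1/22630) - 49629/1043 = 4580/2263 - 49629/1043 = -107533487/2360309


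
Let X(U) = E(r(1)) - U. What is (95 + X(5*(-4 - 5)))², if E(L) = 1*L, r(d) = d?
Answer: 19881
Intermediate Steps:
E(L) = L
X(U) = 1 - U
(95 + X(5*(-4 - 5)))² = (95 + (1 - 5*(-4 - 5)))² = (95 + (1 - 5*(-9)))² = (95 + (1 - 1*(-45)))² = (95 + (1 + 45))² = (95 + 46)² = 141² = 19881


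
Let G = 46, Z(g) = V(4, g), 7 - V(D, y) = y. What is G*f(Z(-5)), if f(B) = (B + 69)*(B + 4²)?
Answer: 104328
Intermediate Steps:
V(D, y) = 7 - y
Z(g) = 7 - g
f(B) = (16 + B)*(69 + B) (f(B) = (69 + B)*(B + 16) = (69 + B)*(16 + B) = (16 + B)*(69 + B))
G*f(Z(-5)) = 46*(1104 + (7 - 1*(-5))² + 85*(7 - 1*(-5))) = 46*(1104 + (7 + 5)² + 85*(7 + 5)) = 46*(1104 + 12² + 85*12) = 46*(1104 + 144 + 1020) = 46*2268 = 104328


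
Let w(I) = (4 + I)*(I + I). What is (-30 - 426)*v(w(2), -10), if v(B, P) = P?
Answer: 4560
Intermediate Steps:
w(I) = 2*I*(4 + I) (w(I) = (4 + I)*(2*I) = 2*I*(4 + I))
(-30 - 426)*v(w(2), -10) = (-30 - 426)*(-10) = -456*(-10) = 4560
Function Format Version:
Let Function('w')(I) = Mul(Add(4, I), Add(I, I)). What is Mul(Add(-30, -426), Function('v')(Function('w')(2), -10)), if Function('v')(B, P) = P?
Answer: 4560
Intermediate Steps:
Function('w')(I) = Mul(2, I, Add(4, I)) (Function('w')(I) = Mul(Add(4, I), Mul(2, I)) = Mul(2, I, Add(4, I)))
Mul(Add(-30, -426), Function('v')(Function('w')(2), -10)) = Mul(Add(-30, -426), -10) = Mul(-456, -10) = 4560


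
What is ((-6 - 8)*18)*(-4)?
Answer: 1008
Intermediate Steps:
((-6 - 8)*18)*(-4) = -14*18*(-4) = -252*(-4) = 1008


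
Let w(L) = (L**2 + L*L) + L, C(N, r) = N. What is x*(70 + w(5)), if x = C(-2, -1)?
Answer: -250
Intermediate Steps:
x = -2
w(L) = L + 2*L**2 (w(L) = (L**2 + L**2) + L = 2*L**2 + L = L + 2*L**2)
x*(70 + w(5)) = -2*(70 + 5*(1 + 2*5)) = -2*(70 + 5*(1 + 10)) = -2*(70 + 5*11) = -2*(70 + 55) = -2*125 = -250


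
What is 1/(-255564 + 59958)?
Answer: -1/195606 ≈ -5.1123e-6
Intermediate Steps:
1/(-255564 + 59958) = 1/(-195606) = -1/195606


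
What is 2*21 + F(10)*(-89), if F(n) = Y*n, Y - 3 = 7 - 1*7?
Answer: -2628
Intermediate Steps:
Y = 3 (Y = 3 + (7 - 1*7) = 3 + (7 - 7) = 3 + 0 = 3)
F(n) = 3*n
2*21 + F(10)*(-89) = 2*21 + (3*10)*(-89) = 42 + 30*(-89) = 42 - 2670 = -2628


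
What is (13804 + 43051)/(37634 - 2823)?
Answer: 56855/34811 ≈ 1.6332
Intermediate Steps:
(13804 + 43051)/(37634 - 2823) = 56855/34811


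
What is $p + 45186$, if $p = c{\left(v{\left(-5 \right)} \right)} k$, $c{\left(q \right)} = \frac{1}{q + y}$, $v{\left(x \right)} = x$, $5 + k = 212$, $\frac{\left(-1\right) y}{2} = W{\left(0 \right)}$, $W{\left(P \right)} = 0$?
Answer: $\frac{225723}{5} \approx 45145.0$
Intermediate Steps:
$y = 0$ ($y = \left(-2\right) 0 = 0$)
$k = 207$ ($k = -5 + 212 = 207$)
$c{\left(q \right)} = \frac{1}{q}$ ($c{\left(q \right)} = \frac{1}{q + 0} = \frac{1}{q}$)
$p = - \frac{207}{5}$ ($p = \frac{1}{-5} \cdot 207 = \left(- \frac{1}{5}\right) 207 = - \frac{207}{5} \approx -41.4$)
$p + 45186 = - \frac{207}{5} + 45186 = \frac{225723}{5}$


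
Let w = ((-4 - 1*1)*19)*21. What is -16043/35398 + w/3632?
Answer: -64443593/64282768 ≈ -1.0025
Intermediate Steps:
w = -1995 (w = ((-4 - 1)*19)*21 = -5*19*21 = -95*21 = -1995)
-16043/35398 + w/3632 = -16043/35398 - 1995/3632 = -64443593/64282768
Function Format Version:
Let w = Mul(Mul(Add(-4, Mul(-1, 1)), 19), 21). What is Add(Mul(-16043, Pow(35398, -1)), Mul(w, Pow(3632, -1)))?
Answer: Rational(-64443593, 64282768) ≈ -1.0025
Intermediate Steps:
w = -1995 (w = Mul(Mul(Add(-4, -1), 19), 21) = Mul(Mul(-5, 19), 21) = Mul(-95, 21) = -1995)
Add(Mul(-16043, Pow(35398, -1)), Mul(w, Pow(3632, -1))) = Add(Mul(-16043, Pow(35398, -1)), Mul(-1995, Pow(3632, -1))) = Add(Mul(-16043, Rational(1, 35398)), Mul(-1995, Rational(1, 3632))) = Add(Rational(-16043, 35398), Rational(-1995, 3632)) = Rational(-64443593, 64282768)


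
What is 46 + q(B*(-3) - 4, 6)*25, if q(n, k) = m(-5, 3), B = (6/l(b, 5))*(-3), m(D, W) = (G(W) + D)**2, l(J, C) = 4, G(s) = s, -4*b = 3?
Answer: 146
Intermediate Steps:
b = -3/4 (b = -1/4*3 = -3/4 ≈ -0.75000)
m(D, W) = (D + W)**2 (m(D, W) = (W + D)**2 = (D + W)**2)
B = -9/2 (B = (6/4)*(-3) = (6*(1/4))*(-3) = (3/2)*(-3) = -9/2 ≈ -4.5000)
q(n, k) = 4 (q(n, k) = (-5 + 3)**2 = (-2)**2 = 4)
46 + q(B*(-3) - 4, 6)*25 = 46 + 4*25 = 46 + 100 = 146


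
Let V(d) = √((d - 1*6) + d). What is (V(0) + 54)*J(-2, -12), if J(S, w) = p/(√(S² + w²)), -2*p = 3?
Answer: 3*√37*(-54 - I*√6)/148 ≈ -6.6582 - 0.30202*I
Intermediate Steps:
p = -3/2 (p = -½*3 = -3/2 ≈ -1.5000)
J(S, w) = -3/(2*√(S² + w²))
V(d) = √(-6 + 2*d) (V(d) = √((d - 6) + d) = √((-6 + d) + d) = √(-6 + 2*d))
(V(0) + 54)*J(-2, -12) = (√(-6 + 2*0) + 54)*(-3/(2*√((-2)² + (-12)²))) = (√(-6 + 0) + 54)*(-3/(2*√(4 + 144))) = (√(-6) + 54)*(-3*√37/148) = (I*√6 + 54)*(-3*√37/148) = (54 + I*√6)*(-3*√37/148) = -3*√37*(54 + I*√6)/148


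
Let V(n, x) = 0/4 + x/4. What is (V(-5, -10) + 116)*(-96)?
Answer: -10896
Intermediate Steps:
V(n, x) = x/4 (V(n, x) = 0*(1/4) + x*(1/4) = 0 + x/4 = x/4)
(V(-5, -10) + 116)*(-96) = ((1/4)*(-10) + 116)*(-96) = (-5/2 + 116)*(-96) = (227/2)*(-96) = -10896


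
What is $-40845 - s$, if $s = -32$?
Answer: $-40813$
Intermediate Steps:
$-40845 - s = -40845 - -32 = -40845 + 32 = -40813$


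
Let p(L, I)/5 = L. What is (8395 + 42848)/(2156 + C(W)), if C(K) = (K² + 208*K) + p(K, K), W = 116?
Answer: 17081/13440 ≈ 1.2709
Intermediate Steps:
p(L, I) = 5*L
C(K) = K² + 213*K (C(K) = (K² + 208*K) + 5*K = K² + 213*K)
(8395 + 42848)/(2156 + C(W)) = (8395 + 42848)/(2156 + 116*(213 + 116)) = 51243/(2156 + 116*329) = 51243/(2156 + 38164) = 51243/40320 = 51243*(1/40320) = 17081/13440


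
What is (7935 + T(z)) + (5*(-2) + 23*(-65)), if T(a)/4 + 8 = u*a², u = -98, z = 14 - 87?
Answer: -2082570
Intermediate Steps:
z = -73
T(a) = -32 - 392*a² (T(a) = -32 + 4*(-98*a²) = -32 - 392*a²)
(7935 + T(z)) + (5*(-2) + 23*(-65)) = (7935 + (-32 - 392*(-73)²)) + (5*(-2) + 23*(-65)) = (7935 + (-32 - 392*5329)) + (-10 - 1495) = (7935 + (-32 - 2088968)) - 1505 = (7935 - 2089000) - 1505 = -2081065 - 1505 = -2082570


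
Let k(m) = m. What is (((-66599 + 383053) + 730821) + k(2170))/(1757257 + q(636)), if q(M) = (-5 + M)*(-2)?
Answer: 209889/351199 ≈ 0.59764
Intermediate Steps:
q(M) = 10 - 2*M
(((-66599 + 383053) + 730821) + k(2170))/(1757257 + q(636)) = (((-66599 + 383053) + 730821) + 2170)/(1757257 + (10 - 2*636)) = ((316454 + 730821) + 2170)/(1757257 + (10 - 1272)) = (1047275 + 2170)/(1757257 - 1262) = 1049445/1755995 = 1049445*(1/1755995) = 209889/351199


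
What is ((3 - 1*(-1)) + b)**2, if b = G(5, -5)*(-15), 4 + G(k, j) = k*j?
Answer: 192721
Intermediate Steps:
G(k, j) = -4 + j*k (G(k, j) = -4 + k*j = -4 + j*k)
b = 435 (b = (-4 - 5*5)*(-15) = (-4 - 25)*(-15) = -29*(-15) = 435)
((3 - 1*(-1)) + b)**2 = ((3 - 1*(-1)) + 435)**2 = ((3 + 1) + 435)**2 = (4 + 435)**2 = 439**2 = 192721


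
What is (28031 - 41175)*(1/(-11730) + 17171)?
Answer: -1323704828188/5865 ≈ -2.2570e+8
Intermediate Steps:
(28031 - 41175)*(1/(-11730) + 17171) = -13144*(-1/11730 + 17171) = -13144*201415829/11730 = -1323704828188/5865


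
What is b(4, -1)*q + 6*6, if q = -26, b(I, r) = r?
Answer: 62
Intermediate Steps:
b(4, -1)*q + 6*6 = -1*(-26) + 6*6 = 26 + 36 = 62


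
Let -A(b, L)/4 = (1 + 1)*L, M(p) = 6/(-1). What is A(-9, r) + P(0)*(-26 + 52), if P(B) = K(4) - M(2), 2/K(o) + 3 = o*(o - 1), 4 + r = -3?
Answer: 1960/9 ≈ 217.78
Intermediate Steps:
r = -7 (r = -4 - 3 = -7)
M(p) = -6 (M(p) = 6*(-1) = -6)
A(b, L) = -8*L (A(b, L) = -4*(1 + 1)*L = -8*L)
K(o) = 2/(-3 + o*(-1 + o)) (K(o) = 2/(-3 + o*(o - 1)) = 2/(-3 + o*(-1 + o)))
P(B) = 56/9 (P(B) = 2/(-3 + 4² - 1*4) - 1*(-6) = 2/(-3 + 16 - 4) + 6 = 2/9 + 6 = 56/9)
A(-9, r) + P(0)*(-26 + 52) = -8*(-7) + 56*(-26 + 52)/9 = 56 + (56/9)*26 = 56 + 1456/9 = 1960/9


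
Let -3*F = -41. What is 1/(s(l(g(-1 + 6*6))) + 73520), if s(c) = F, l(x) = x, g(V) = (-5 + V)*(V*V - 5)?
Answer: 3/220601 ≈ 1.3599e-5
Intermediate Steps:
g(V) = (-5 + V)*(-5 + V**2) (g(V) = (-5 + V)*(V**2 - 5) = (-5 + V)*(-5 + V**2))
F = 41/3 (F = -1/3*(-41) = 41/3 ≈ 13.667)
s(c) = 41/3
1/(s(l(g(-1 + 6*6))) + 73520) = 1/(41/3 + 73520) = 1/(220601/3) = 3/220601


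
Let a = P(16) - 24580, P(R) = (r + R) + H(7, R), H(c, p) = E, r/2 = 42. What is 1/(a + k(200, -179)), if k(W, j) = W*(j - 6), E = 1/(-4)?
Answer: -4/245921 ≈ -1.6265e-5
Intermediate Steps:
r = 84 (r = 2*42 = 84)
E = -1/4 ≈ -0.25000
H(c, p) = -1/4
k(W, j) = W*(-6 + j)
P(R) = 335/4 + R (P(R) = (84 + R) - 1/4 = 335/4 + R)
a = -97921/4 (a = (335/4 + 16) - 24580 = 399/4 - 24580 = -97921/4 ≈ -24480.)
1/(a + k(200, -179)) = 1/(-97921/4 + 200*(-6 - 179)) = 1/(-97921/4 + 200*(-185)) = 1/(-97921/4 - 37000) = 1/(-245921/4) = -4/245921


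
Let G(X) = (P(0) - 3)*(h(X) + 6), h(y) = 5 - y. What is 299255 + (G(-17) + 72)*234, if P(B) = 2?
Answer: 309551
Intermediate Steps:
G(X) = -11 + X (G(X) = (2 - 3)*((5 - X) + 6) = -(11 - X) = -11 + X)
299255 + (G(-17) + 72)*234 = 299255 + ((-11 - 17) + 72)*234 = 299255 + (-28 + 72)*234 = 299255 + 44*234 = 299255 + 10296 = 309551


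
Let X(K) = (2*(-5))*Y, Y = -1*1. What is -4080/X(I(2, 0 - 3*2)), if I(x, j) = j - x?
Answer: -408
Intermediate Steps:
Y = -1
X(K) = 10 (X(K) = (2*(-5))*(-1) = -10*(-1) = 10)
-4080/X(I(2, 0 - 3*2)) = -4080/10 = -4080*⅒ = -408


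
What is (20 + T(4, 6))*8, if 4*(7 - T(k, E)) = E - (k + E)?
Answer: 224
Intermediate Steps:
T(k, E) = 7 + k/4 (T(k, E) = 7 - (E - (k + E))/4 = 7 - (E - (E + k))/4 = 7 - (E + (-E - k))/4 = 7 - (-1)*k/4 = 7 + k/4)
(20 + T(4, 6))*8 = (20 + (7 + (¼)*4))*8 = (20 + (7 + 1))*8 = (20 + 8)*8 = 28*8 = 224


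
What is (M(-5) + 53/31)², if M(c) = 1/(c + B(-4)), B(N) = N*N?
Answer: 376996/116281 ≈ 3.2421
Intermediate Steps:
B(N) = N²
M(c) = 1/(16 + c) (M(c) = 1/(c + (-4)²) = 1/(c + 16) = 1/(16 + c))
(M(-5) + 53/31)² = (1/(16 - 5) + 53/31)² = (1/11 + 53*(1/31))² = (1/11 + 53/31)² = (614/341)² = 376996/116281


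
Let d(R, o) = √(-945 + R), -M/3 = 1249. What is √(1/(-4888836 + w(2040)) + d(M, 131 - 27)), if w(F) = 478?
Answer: √(-4888358 + 47792087872328*I*√1173)/4888358 ≈ 5.8523 + 5.8523*I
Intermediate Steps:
M = -3747 (M = -3*1249 = -3747)
√(1/(-4888836 + w(2040)) + d(M, 131 - 27)) = √(1/(-4888836 + 478) + √(-945 - 3747)) = √(1/(-4888358) + √(-4692)) = √(-1/4888358 + 2*I*√1173)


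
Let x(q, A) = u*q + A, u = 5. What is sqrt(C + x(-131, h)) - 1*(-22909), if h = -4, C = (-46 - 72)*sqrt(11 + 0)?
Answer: 22909 + sqrt(-659 - 118*sqrt(11)) ≈ 22909.0 + 32.409*I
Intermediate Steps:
C = -118*sqrt(11) ≈ -391.36
x(q, A) = A + 5*q (x(q, A) = 5*q + A = A + 5*q)
sqrt(C + x(-131, h)) - 1*(-22909) = sqrt(-118*sqrt(11) + (-4 + 5*(-131))) - 1*(-22909) = sqrt(-118*sqrt(11) + (-4 - 655)) + 22909 = sqrt(-118*sqrt(11) - 659) + 22909 = sqrt(-659 - 118*sqrt(11)) + 22909 = 22909 + sqrt(-659 - 118*sqrt(11))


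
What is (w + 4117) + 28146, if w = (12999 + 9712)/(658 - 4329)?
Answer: 118414762/3671 ≈ 32257.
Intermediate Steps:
w = -22711/3671 (w = 22711/(-3671) = 22711*(-1/3671) = -22711/3671 ≈ -6.1866)
(w + 4117) + 28146 = (-22711/3671 + 4117) + 28146 = 15090796/3671 + 28146 = 118414762/3671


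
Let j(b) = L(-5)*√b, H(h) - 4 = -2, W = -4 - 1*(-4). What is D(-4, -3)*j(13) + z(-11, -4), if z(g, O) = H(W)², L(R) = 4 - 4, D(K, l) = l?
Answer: 4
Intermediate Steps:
W = 0 (W = -4 + 4 = 0)
H(h) = 2 (H(h) = 4 - 2 = 2)
L(R) = 0
z(g, O) = 4 (z(g, O) = 2² = 4)
j(b) = 0 (j(b) = 0*√b = 0)
D(-4, -3)*j(13) + z(-11, -4) = -3*0 + 4 = 0 + 4 = 4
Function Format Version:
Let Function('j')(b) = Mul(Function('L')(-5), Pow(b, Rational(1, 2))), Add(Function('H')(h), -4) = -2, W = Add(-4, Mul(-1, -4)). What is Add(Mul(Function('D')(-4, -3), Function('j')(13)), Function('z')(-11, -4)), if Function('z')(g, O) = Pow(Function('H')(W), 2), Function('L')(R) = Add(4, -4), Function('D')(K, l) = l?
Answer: 4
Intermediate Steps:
W = 0 (W = Add(-4, 4) = 0)
Function('H')(h) = 2 (Function('H')(h) = Add(4, -2) = 2)
Function('L')(R) = 0
Function('z')(g, O) = 4 (Function('z')(g, O) = Pow(2, 2) = 4)
Function('j')(b) = 0 (Function('j')(b) = Mul(0, Pow(b, Rational(1, 2))) = 0)
Add(Mul(Function('D')(-4, -3), Function('j')(13)), Function('z')(-11, -4)) = Add(Mul(-3, 0), 4) = Add(0, 4) = 4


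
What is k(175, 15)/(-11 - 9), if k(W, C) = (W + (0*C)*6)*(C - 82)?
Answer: 2345/4 ≈ 586.25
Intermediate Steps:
k(W, C) = W*(-82 + C) (k(W, C) = (W + 0*6)*(-82 + C) = (W + 0)*(-82 + C) = W*(-82 + C))
k(175, 15)/(-11 - 9) = (175*(-82 + 15))/(-11 - 9) = (175*(-67))/(-20) = -1/20*(-11725) = 2345/4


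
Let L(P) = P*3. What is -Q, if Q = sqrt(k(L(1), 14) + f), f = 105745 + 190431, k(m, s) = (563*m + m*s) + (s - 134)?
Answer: -sqrt(297787) ≈ -545.70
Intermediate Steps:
L(P) = 3*P
k(m, s) = -134 + s + 563*m + m*s (k(m, s) = (563*m + m*s) + (-134 + s) = -134 + s + 563*m + m*s)
f = 296176
Q = sqrt(297787) (Q = sqrt((-134 + 14 + 563*(3*1) + (3*1)*14) + 296176) = sqrt((-134 + 14 + 563*3 + 3*14) + 296176) = sqrt((-134 + 14 + 1689 + 42) + 296176) = sqrt(1611 + 296176) = sqrt(297787) ≈ 545.70)
-Q = -sqrt(297787)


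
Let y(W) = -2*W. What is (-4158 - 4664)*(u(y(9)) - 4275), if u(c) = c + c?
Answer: 38031642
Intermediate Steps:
u(c) = 2*c
(-4158 - 4664)*(u(y(9)) - 4275) = (-4158 - 4664)*(2*(-2*9) - 4275) = -8822*(2*(-18) - 4275) = -8822*(-36 - 4275) = -8822*(-4311) = 38031642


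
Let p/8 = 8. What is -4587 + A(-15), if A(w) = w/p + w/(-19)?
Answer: -5577117/1216 ≈ -4586.4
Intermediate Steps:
p = 64 (p = 8*8 = 64)
A(w) = -45*w/1216 (A(w) = w/64 + w/(-19) = w*(1/64) + w*(-1/19) = w/64 - w/19 = -45*w/1216)
-4587 + A(-15) = -4587 - 45/1216*(-15) = -4587 + 675/1216 = -5577117/1216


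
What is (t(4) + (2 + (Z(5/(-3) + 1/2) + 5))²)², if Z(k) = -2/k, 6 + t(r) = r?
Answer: 13126129/2401 ≈ 5466.9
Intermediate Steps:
t(r) = -6 + r
(t(4) + (2 + (Z(5/(-3) + 1/2) + 5))²)² = ((-6 + 4) + (2 + (-2/(5/(-3) + 1/2) + 5))²)² = (-2 + (2 + (-2/(5*(-⅓) + 1*(½)) + 5))²)² = (-2 + (2 + (-2/(-5/3 + ½) + 5))²)² = (-2 + (2 + (-2/(-7/6) + 5))²)² = (-2 + (2 + (-2*(-6/7) + 5))²)² = (-2 + (2 + (12/7 + 5))²)² = (-2 + (2 + 47/7)²)² = (-2 + (61/7)²)² = (-2 + 3721/49)² = (3623/49)² = 13126129/2401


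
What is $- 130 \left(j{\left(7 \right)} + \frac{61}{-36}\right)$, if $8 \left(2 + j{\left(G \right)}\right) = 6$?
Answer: $\frac{3445}{9} \approx 382.78$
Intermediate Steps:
$j{\left(G \right)} = - \frac{5}{4}$ ($j{\left(G \right)} = -2 + \frac{1}{8} \cdot 6 = -2 + \frac{3}{4} = - \frac{5}{4}$)
$- 130 \left(j{\left(7 \right)} + \frac{61}{-36}\right) = - 130 \left(- \frac{5}{4} + \frac{61}{-36}\right) = - 130 \left(- \frac{5}{4} + 61 \left(- \frac{1}{36}\right)\right) = - 130 \left(- \frac{5}{4} - \frac{61}{36}\right) = \left(-130\right) \left(- \frac{53}{18}\right) = \frac{3445}{9}$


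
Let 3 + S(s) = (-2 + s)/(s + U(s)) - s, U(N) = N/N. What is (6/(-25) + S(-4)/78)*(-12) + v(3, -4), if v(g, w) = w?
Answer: -514/325 ≈ -1.5815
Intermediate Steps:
U(N) = 1
S(s) = -3 - s + (-2 + s)/(1 + s) (S(s) = -3 + ((-2 + s)/(s + 1) - s) = -3 + ((-2 + s)/(1 + s) - s) = -3 + (-s + (-2 + s)/(1 + s)) = -3 - s + (-2 + s)/(1 + s))
(6/(-25) + S(-4)/78)*(-12) + v(3, -4) = (6/(-25) + ((-5 - 1*(-4)² - 3*(-4))/(1 - 4))/78)*(-12) - 4 = (6*(-1/25) + ((-5 - 1*16 + 12)/(-3))*(1/78))*(-12) - 4 = (-6/25 - (-5 - 16 + 12)/3*(1/78))*(-12) - 4 = (-6/25 - ⅓*(-9)*(1/78))*(-12) - 4 = (-6/25 + 3*(1/78))*(-12) - 4 = (-6/25 + 1/26)*(-12) - 4 = -131/650*(-12) - 4 = 786/325 - 4 = -514/325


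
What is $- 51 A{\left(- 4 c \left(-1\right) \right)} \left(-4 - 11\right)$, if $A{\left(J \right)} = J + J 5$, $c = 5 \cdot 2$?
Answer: $183600$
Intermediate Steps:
$c = 10$
$A{\left(J \right)} = 6 J$ ($A{\left(J \right)} = J + 5 J = 6 J$)
$- 51 A{\left(- 4 c \left(-1\right) \right)} \left(-4 - 11\right) = - 51 \cdot 6 \left(-4\right) 10 \left(-1\right) \left(-4 - 11\right) = - 51 \cdot 6 \left(\left(-40\right) \left(-1\right)\right) \left(-15\right) = - 51 \cdot 6 \cdot 40 \left(-15\right) = - 51 \cdot 240 \left(-15\right) = \left(-51\right) \left(-3600\right) = 183600$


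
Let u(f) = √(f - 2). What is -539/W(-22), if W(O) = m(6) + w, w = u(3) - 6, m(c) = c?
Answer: -539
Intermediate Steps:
u(f) = √(-2 + f)
w = -5 (w = √(-2 + 3) - 6 = √1 - 6 = 1 - 6 = -5)
W(O) = 1 (W(O) = 6 - 5 = 1)
-539/W(-22) = -539/1 = -539*1 = -539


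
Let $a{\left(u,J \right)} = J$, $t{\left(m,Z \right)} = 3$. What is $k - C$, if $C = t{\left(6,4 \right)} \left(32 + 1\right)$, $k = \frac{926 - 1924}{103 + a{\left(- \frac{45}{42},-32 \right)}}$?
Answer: $- \frac{8027}{71} \approx -113.06$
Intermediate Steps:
$k = - \frac{998}{71}$ ($k = \frac{926 - 1924}{103 - 32} = - \frac{998}{71} \approx -14.056$)
$C = 99$ ($C = 3 \left(32 + 1\right) = 3 \cdot 33 = 99$)
$k - C = - \frac{998}{71} - 99 = - \frac{8027}{71}$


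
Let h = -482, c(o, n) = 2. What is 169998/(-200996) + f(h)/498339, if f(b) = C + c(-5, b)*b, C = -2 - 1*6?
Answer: -1572444471/1854891586 ≈ -0.84773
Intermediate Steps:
C = -8 (C = -2 - 6 = -8)
f(b) = -8 + 2*b
169998/(-200996) + f(h)/498339 = 169998/(-200996) + (-8 + 2*(-482))/498339 = 169998*(-1/200996) + (-8 - 964)*(1/498339) = -84999/100498 - 972*1/498339 = -84999/100498 - 36/18457 = -1572444471/1854891586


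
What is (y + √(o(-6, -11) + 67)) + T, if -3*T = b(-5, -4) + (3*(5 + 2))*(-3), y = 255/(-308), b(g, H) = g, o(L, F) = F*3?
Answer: 20179/924 + √34 ≈ 27.670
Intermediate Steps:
o(L, F) = 3*F
y = -255/308 (y = 255*(-1/308) = -255/308 ≈ -0.82792)
T = 68/3 (T = -(-5 + (3*(5 + 2))*(-3))/3 = -(-5 + (3*7)*(-3))/3 = -(-5 + 21*(-3))/3 = -(-5 - 63)/3 = -⅓*(-68) = 68/3 ≈ 22.667)
(y + √(o(-6, -11) + 67)) + T = (-255/308 + √(3*(-11) + 67)) + 68/3 = (-255/308 + √(-33 + 67)) + 68/3 = (-255/308 + √34) + 68/3 = 20179/924 + √34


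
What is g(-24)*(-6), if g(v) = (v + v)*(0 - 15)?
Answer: -4320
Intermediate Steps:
g(v) = -30*v (g(v) = (2*v)*(-15) = -30*v)
g(-24)*(-6) = -30*(-24)*(-6) = 720*(-6) = -4320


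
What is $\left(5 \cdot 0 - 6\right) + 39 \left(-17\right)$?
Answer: $-669$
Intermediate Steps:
$\left(5 \cdot 0 - 6\right) + 39 \left(-17\right) = \left(0 - 6\right) - 663 = -6 - 663 = -669$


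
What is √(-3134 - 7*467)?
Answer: I*√6403 ≈ 80.019*I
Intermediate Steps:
√(-3134 - 7*467) = √(-3134 - 3269) = √(-6403) = I*√6403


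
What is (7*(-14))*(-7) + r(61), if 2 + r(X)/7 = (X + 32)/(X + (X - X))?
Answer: 41643/61 ≈ 682.67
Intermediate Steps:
r(X) = -14 + 7*(32 + X)/X (r(X) = -14 + 7*((X + 32)/(X + (X - X))) = -14 + 7*((32 + X)/(X + 0)) = -14 + 7*((32 + X)/X) = -14 + 7*(32 + X)/X)
(7*(-14))*(-7) + r(61) = (7*(-14))*(-7) + (-7 + 224/61) = -98*(-7) + (-7 + 224*(1/61)) = 686 + (-7 + 224/61) = 686 - 203/61 = 41643/61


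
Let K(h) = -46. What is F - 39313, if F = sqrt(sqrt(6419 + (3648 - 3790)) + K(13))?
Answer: -39313 + sqrt(-46 + sqrt(6277)) ≈ -39307.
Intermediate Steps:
F = sqrt(-46 + sqrt(6277)) (F = sqrt(sqrt(6419 + (3648 - 3790)) - 46) = sqrt(sqrt(6419 - 142) - 46) = sqrt(sqrt(6277) - 46) = sqrt(-46 + sqrt(6277)) ≈ 5.7643)
F - 39313 = sqrt(-46 + sqrt(6277)) - 39313 = -39313 + sqrt(-46 + sqrt(6277))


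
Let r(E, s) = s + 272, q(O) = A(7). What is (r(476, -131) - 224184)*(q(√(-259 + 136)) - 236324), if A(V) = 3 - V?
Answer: 52947634104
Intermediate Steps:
q(O) = -4 (q(O) = 3 - 1*7 = 3 - 7 = -4)
r(E, s) = 272 + s
(r(476, -131) - 224184)*(q(√(-259 + 136)) - 236324) = ((272 - 131) - 224184)*(-4 - 236324) = (141 - 224184)*(-236328) = -224043*(-236328) = 52947634104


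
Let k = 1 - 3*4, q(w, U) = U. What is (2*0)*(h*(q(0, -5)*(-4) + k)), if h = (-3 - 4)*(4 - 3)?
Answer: 0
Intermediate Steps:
h = -7 (h = -7*1 = -7)
k = -11 (k = 1 - 12 = -11)
(2*0)*(h*(q(0, -5)*(-4) + k)) = (2*0)*(-7*(-5*(-4) - 11)) = 0*(-7*(20 - 11)) = 0*(-7*9) = 0*(-63) = 0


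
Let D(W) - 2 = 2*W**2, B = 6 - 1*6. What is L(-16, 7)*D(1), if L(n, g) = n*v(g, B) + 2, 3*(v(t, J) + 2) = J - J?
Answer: 136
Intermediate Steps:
B = 0 (B = 6 - 6 = 0)
D(W) = 2 + 2*W**2
v(t, J) = -2 (v(t, J) = -2 + (J - J)/3 = -2 + (1/3)*0 = -2 + 0 = -2)
L(n, g) = 2 - 2*n (L(n, g) = n*(-2) + 2 = -2*n + 2 = 2 - 2*n)
L(-16, 7)*D(1) = (2 - 2*(-16))*(2 + 2*1**2) = (2 + 32)*(2 + 2*1) = 34*(2 + 2) = 34*4 = 136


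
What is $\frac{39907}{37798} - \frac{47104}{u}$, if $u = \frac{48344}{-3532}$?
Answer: $\frac{786304089969}{228413314} \approx 3442.5$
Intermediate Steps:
$u = - \frac{12086}{883}$ ($u = 48344 \left(- \frac{1}{3532}\right) = - \frac{12086}{883} \approx -13.687$)
$\frac{39907}{37798} - \frac{47104}{u} = \frac{39907}{37798} - \frac{47104}{- \frac{12086}{883}} = 39907 \cdot \frac{1}{37798} - - \frac{20796416}{6043} = \frac{39907}{37798} + \frac{20796416}{6043} = \frac{786304089969}{228413314}$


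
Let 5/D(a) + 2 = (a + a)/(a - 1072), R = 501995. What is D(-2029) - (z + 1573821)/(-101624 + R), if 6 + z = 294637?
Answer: -10213713443/858395424 ≈ -11.899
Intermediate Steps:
z = 294631 (z = -6 + 294637 = 294631)
D(a) = 5/(-2 + 2*a/(-1072 + a)) (D(a) = 5/(-2 + (a + a)/(a - 1072)) = 5/(-2 + (2*a)/(-1072 + a)) = 5/(-2 + 2*a/(-1072 + a)))
D(-2029) - (z + 1573821)/(-101624 + R) = (-5/2 + (5/2144)*(-2029)) - (294631 + 1573821)/(-101624 + 501995) = (-5/2 - 10145/2144) - 1868452/400371 = -15505/2144 - 1868452/400371 = -10213713443/858395424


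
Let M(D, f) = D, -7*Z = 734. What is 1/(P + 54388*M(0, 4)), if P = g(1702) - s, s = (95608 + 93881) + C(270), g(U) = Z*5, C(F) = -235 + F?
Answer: -7/1330338 ≈ -5.2618e-6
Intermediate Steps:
Z = -734/7 (Z = -⅐*734 = -734/7 ≈ -104.86)
g(U) = -3670/7 (g(U) = -734/7*5 = -3670/7)
s = 189524 (s = (95608 + 93881) + (-235 + 270) = 189489 + 35 = 189524)
P = -1330338/7 (P = -3670/7 - 1*189524 = -3670/7 - 189524 = -1330338/7 ≈ -1.9005e+5)
1/(P + 54388*M(0, 4)) = 1/(-1330338/7 + 54388*0) = 1/(-1330338/7 + 0) = 1/(-1330338/7) = -7/1330338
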